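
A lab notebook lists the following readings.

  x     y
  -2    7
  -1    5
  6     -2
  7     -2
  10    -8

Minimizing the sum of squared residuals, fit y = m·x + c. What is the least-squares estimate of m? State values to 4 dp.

Sums needed: Σx·x = 190, Σx = 20, Σ1 = 5.
For Mᵀy: Σx·y = -125, Σy = 0.
Normal equations: [[190, 20]; [20, 5]]·[m, c]ᵀ = [-125, 0]ᵀ.
Eliminating c: 5·(row 1) − 20·(row 2) gives 550·m = 5·(-125) − 20·0 = -625, so m = -25/22.
Then c = (0 − 20·(-25/22))/5 = 50/11.

m = -1.1364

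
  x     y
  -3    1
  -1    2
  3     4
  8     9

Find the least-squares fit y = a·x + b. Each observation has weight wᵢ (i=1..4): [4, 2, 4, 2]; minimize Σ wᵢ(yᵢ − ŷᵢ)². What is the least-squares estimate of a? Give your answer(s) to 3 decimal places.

Sums needed: Σwᵢ·x·x = 202, Σwᵢ·x = 14, Σwᵢ·1 = 12.
And Σwᵢ·x·y = 176, Σwᵢ·y = 42.
Normal equations: [[202, 14]; [14, 12]]·[a, b]ᵀ = [176, 42]ᵀ.
Δ = 202·12 − 14² = 2228.
a = (176·12 − 14·42)/2228 = 381/557; b = (202·42 − 14·176)/2228 = 1505/557.

a = 0.684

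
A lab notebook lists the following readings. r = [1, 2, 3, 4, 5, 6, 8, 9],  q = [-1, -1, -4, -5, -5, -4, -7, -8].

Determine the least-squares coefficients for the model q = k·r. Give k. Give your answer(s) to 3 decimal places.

Compute the Gram sums: Σr·r = 236.
Moment sums: Σr·q = -212.
Hence k = -212 / 236 ≈ -0.898305.

k = -0.898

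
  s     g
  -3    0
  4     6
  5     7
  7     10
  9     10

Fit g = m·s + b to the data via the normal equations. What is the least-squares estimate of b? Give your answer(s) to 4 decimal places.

Sums needed: Σs·s = 180, Σs = 22, Σ1 = 5.
And Σs·g = 219, Σg = 33.
Normal equations: [[180, 22]; [22, 5]]·[m, b]ᵀ = [219, 33]ᵀ.
det = 180·5 − 22² = 416.
m = (219·5 − 22·33)/416 = 369/416; b = (180·33 − 22·219)/416 = 561/208.

b = 2.6971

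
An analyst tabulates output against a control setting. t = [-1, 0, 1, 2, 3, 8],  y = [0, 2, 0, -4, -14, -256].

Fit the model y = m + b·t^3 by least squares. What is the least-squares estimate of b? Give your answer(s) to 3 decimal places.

Entries of XᵀX: Σ1 = 6, Σt^3 = 547, Σt^3·t^3 = 262939.
And Σy = -272, Σt^3·y = -131482.
So XᵀX·[m, b]ᵀ = Xᵀy: [[6, 547]; [547, 262939]]·[m, b]ᵀ = [-272, -131482]ᵀ.
Determinant 6·262939 − 547² = 1278425.
m = ((-272)·262939 − 547·(-131482))/1278425 = 401246/1278425; b = (6·(-131482) − 547·(-272))/1278425 = -640108/1278425.

b = -0.501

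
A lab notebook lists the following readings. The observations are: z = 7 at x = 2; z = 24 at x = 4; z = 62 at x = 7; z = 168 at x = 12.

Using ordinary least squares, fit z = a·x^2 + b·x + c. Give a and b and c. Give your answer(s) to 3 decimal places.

Forming MᵀM = [[23409, 2143, 213]; [2143, 213, 25]; [213, 25, 4]] and Mᵀz = [27642, 2560, 261]ᵀ gives MᵀM·[a, b, c]ᵀ = Mᵀz.
Inverting the 3×3 Gram matrix, [a, b, c]ᵀ = [5209/5170, 10101/5170, -144/235]ᵀ.

a = 1.008, b = 1.954, c = -0.613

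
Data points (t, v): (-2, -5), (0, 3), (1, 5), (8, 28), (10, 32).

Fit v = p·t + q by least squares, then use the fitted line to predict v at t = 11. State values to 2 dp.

v̂ = 36.17

MᵀM·[p, q]ᵀ = Mᵀv reads: 169·p + 17·q = 559;  17·p + 5·q = 63.
(Σt·t = 169, Σt = 17, Σ1 = 5, Σt·v = 559, Σv = 63.)
Eliminating q: 5·(row 1) − 17·(row 2) gives 556·p = 5·559 − 17·63 = 1724, so p = 431/139.
Then q = (63 − 17·(431/139))/5 = 286/139.
At t = 11: v̂ = (431/139)·(11) + (286/139)·(1) = 5027/139.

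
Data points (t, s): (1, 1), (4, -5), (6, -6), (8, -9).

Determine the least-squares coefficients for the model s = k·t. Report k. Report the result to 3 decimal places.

Forming AᵀA = [[117]] and Aᵀs = [-127]ᵀ gives AᵀA·[k]ᵀ = Aᵀs.
Hence k = -127 / 117 ≈ -1.08547.

k = -1.085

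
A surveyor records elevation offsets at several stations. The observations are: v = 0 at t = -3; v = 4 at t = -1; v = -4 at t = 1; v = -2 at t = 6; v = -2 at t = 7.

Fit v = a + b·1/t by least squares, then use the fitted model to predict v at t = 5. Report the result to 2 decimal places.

v̂ = -1.62

With design matrix X, XᵀX = [[5, -1/42]; [-1/42, 3809/1764]] and Xᵀv = [-4, -181/21]ᵀ.
det = 5·(3809/1764) − (-1/42)² = 529/49.
a = ((-4)·(3809/1764) − (-1/42)·(-181/21))/(529/49) = -7799/9522; b = (5·(-181/21) − (-1/42)·(-4))/(529/49) = -6349/1587.
At t = 5: v̂ = (-7799/9522)·(1) + (-6349/1587)·(1/5) = -77089/47610.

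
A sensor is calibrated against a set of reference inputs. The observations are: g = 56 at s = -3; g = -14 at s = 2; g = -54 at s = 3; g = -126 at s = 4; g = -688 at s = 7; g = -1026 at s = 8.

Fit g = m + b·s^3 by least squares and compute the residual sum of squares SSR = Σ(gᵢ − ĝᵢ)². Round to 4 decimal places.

SSR = 3.9692

The normal equations are: 6·m + 927·b = -1852;  927·m + 385411·b = -772442.
(Σ1 = 6, Σs^3 = 927, Σs^3·s^3 = 385411, Σg = -1852, Σs^3·g = -772442.)
det = 6·385411 − 927² = 1453137.
m = ((-1852)·385411 − 927·(-772442))/1453137 = 2272562/1453137; b = (6·(-772442) − 927·(-1852))/1453137 = -972616/484379.
Residuals: 321214/1453137, 726304/1453137, -1960064/1453137, 1374448/1453137, -1208954/1453137, 747052/1453137; SSR = 5767736/1453137.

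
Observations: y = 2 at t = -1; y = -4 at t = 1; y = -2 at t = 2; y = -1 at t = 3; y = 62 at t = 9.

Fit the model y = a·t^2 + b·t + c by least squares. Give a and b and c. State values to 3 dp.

a = 1.098, b = -2.790, c = -1.875

From the data, Σt^2·t^2 = 6660, Σt^2·t = 764, Σt^2 = 96, Σt·t = 96, Σt = 14, Σ1 = 5.
And Σt^2·y = 5003, Σt·y = 545, Σy = 57.
MᵀM·[a, b, c]ᵀ = Mᵀy becomes [[6660, 764, 96]; [764, 96, 14]; [96, 14, 5]]·[a, b, c]ᵀ = [5003, 545, 57]ᵀ.
Inverting the 3×3 Gram matrix, [a, b, c]ᵀ = [749/682, -3805/1364, -1279/682]ᵀ.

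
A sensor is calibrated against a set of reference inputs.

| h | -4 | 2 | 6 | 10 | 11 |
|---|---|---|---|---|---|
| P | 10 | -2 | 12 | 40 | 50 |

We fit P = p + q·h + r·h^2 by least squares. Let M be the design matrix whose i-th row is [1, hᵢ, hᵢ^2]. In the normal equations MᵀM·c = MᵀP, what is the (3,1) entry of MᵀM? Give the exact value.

Row 3 ↔ basis h^2, column 1 ↔ basis 1, so (MᵀM)_{3,1} = Σᵢ h^2 = (16)·(1) + (4)·(1) + (36)·(1) + (100)·(1) + (121)·(1) = 277.

277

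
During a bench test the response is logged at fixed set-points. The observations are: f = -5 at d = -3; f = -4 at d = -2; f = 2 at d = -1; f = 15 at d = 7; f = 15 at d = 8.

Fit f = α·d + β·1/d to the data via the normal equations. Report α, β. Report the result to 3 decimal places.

α = 2.068, β = -3.333

From the data, Σd·d = 127, Σd·1/d = 5, Σ1/d·1/d = 39433/28224.
For Mᵀf: Σd·f = 246, Σ1/d·f = 955/168.
Normal equations: [[127, 5]; [5, 39433/28224]]·[α, β]ᵀ = [246, 955/168]ᵀ.
Eliminating β: (39433/28224)·(row 1) − 5·(row 2) gives (4302391/28224)·α = (39433/28224)·246 − 5·(955/168) = 494351/1568, so α = 8898318/4302391.
Then β = ((955/168) − 5·(8898318/4302391))/(39433/28224) = -14339640/4302391.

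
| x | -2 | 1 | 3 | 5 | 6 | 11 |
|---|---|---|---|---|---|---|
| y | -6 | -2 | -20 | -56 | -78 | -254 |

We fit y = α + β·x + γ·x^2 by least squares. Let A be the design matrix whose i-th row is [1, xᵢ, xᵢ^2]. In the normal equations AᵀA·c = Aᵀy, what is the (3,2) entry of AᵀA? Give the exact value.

Row 3 ↔ basis x^2, column 2 ↔ basis x, so (AᵀA)_{3,2} = Σᵢ (x^2)·(x) = (4)·(-2) + (1)·(1) + (9)·(3) + (25)·(5) + (36)·(6) + (121)·(11) = 1692.

1692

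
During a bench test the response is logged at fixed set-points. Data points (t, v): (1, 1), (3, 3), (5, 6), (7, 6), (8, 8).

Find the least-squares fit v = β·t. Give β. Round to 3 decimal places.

β = 0.986

Sums needed: Σt·t = 148.
Moment sums: Σt·v = 146.
Normal equations: [[148]]·[β]ᵀ = [146]ᵀ.
Hence β = 146 / 148 ≈ 0.986486.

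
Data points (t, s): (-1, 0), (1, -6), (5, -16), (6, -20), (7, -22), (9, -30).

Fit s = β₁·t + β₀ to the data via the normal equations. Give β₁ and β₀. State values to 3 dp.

From the data, Σt·t = 193, Σt = 27, Σ1 = 6.
And Σt·s = -630, Σs = -94.
So MᵀM·[β₁, β₀]ᵀ = Mᵀs: [[193, 27]; [27, 6]]·[β₁, β₀]ᵀ = [-630, -94]ᵀ.
Eliminating β₀: 6·(row 1) − 27·(row 2) gives 429·β₁ = 6·(-630) − 27·(-94) = -1242, so β₁ = -414/143.
Then β₀ = ((-94) − 27·(-414/143))/6 = -1132/429.

β₁ = -2.895, β₀ = -2.639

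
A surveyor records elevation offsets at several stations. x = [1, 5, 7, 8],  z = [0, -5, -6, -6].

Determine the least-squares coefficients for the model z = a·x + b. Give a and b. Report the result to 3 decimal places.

a = -0.896, b = 0.452

The normal equations are: 139·a + 21·b = -115;  21·a + 4·b = -17.
(Σx·x = 139, Σx = 21, Σ1 = 4, Σx·z = -115, Σz = -17.)
det = 139·4 − 21² = 115.
a = ((-115)·4 − 21·(-17))/115 = -103/115; b = (139·(-17) − 21·(-115))/115 = 52/115.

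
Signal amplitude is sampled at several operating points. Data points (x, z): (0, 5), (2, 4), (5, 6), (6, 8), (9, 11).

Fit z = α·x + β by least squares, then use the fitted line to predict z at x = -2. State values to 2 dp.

ẑ = 2.20

Sums needed: Σx·x = 146, Σx = 22, Σ1 = 5.
And Σx·z = 185, Σz = 34.
MᵀM·[α, β]ᵀ = Mᵀz becomes [[146, 22]; [22, 5]]·[α, β]ᵀ = [185, 34]ᵀ.
Eliminating β: 5·(row 1) − 22·(row 2) gives 246·α = 5·185 − 22·34 = 177, so α = 59/82.
Then β = (34 − 22·(59/82))/5 = 149/41.
At x = -2: ẑ = (59/82)·(-2) + (149/41)·(1) = 90/41.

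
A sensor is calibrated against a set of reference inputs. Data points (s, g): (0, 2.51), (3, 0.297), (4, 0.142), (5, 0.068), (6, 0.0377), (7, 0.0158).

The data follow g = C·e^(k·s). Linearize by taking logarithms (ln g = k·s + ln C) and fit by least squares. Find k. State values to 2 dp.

k = -0.72

Let Y = ln g. Fitting Y = k·s + ln C by least squares:
AᵀA = [[135.0000, 25.0000]; [25.0000, 6]], rhs = [-73.5938, -12.3598]ᵀ  (here Σs = 25.0000, Σ(s)² = 135.0000, Σln g = -12.3598, Σs·ln g = -73.5938).
Solving (det = 185.0000): k = -0.71659, ln C = 0.92583.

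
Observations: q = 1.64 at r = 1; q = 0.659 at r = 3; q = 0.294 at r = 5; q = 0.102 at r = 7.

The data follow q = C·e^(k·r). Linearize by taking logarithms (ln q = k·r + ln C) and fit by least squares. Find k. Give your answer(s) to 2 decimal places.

Linearized form: ln q = k·r + ln C. From the 4 transformed points,
XᵀX = [[84.0000, 16.0000]; [16.0000, 4]], rhs = [-22.8568, -3.4293]ᵀ  (here Σr = 16.0000, Σ(r)² = 84.0000, Σln q = -3.4293, Σr·ln q = -22.8568).
Δ = 84.0000·4 − (16.0000)² = 80.0000; k = (-22.8568·4 − 16.0000·-3.4293)/80.0000 = -0.45698, ln C = (84.0000·-3.4293 − 16.0000·-22.8568)/80.0000 = 0.97059.

k = -0.46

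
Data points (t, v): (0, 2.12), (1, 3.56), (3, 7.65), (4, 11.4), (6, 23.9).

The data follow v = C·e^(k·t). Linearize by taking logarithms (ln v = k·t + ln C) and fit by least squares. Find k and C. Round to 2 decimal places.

k = 0.40, C = 2.26

Let Y = ln v. Fitting Y = k·t + ln C by least squares:
Sums: Σt = 14.0000, Σ(t)² = 62.0000, Σln v = 9.6634, Σt·ln v = 36.1516.
Normal system: [[62.0000, 14.0000]; [14.0000, 5]]·[k, ln C]ᵀ = [36.1516, 9.6634]ᵀ.
Solving (det = 114.0000): k = 0.39887, ln C = 0.81585, so C = exp(0.81585) = 2.26109.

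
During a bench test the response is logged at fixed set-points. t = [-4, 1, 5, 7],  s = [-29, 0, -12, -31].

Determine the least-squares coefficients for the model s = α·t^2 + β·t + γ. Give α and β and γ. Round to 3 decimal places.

α = -1.003, β = 2.853, γ = -1.603

The normal equations are: 3283·α + 405·β + 91·γ = -2283;  405·α + 91·β + 9·γ = -161;  91·α + 9·β + 4·γ = -72.
Row-reducing yields α = -7639/7617, β = 7243/2539, γ = -12209/7617.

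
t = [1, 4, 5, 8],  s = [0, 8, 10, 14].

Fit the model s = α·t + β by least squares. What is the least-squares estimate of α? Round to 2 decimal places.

Compute the Gram sums: Σt·t = 106, Σt = 18, Σ1 = 4.
Moment sums: Σt·s = 194, Σs = 32.
So XᵀX·[α, β]ᵀ = Xᵀs: [[106, 18]; [18, 4]]·[α, β]ᵀ = [194, 32]ᵀ.
Eliminating β: 4·(row 1) − 18·(row 2) gives 100·α = 4·194 − 18·32 = 200, so α = 2.
Then β = (32 − 18·2)/4 = -1.

α = 2.00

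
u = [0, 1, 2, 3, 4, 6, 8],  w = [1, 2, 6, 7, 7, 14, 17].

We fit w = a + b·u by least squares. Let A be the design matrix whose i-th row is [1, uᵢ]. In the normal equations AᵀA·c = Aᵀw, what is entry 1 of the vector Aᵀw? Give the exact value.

Entry 1 ↔ basis 1, so (Aᵀw)_{1} = Σᵢ wᵢ = (1)·(1) + (1)·(2) + (1)·(6) + (1)·(7) + (1)·(7) + (1)·(14) + (1)·(17) = 54.

54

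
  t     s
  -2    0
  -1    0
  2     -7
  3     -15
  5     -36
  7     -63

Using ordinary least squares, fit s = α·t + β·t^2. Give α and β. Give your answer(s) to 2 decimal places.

Entries of MᵀM: Σt·t = 92, Σt·t^2 = 494, Σt^2·t^2 = 3140.
Moment sums: Σt·s = -680, Σt^2·s = -4150.
So MᵀM·[α, β]ᵀ = Mᵀs: [[92, 494]; [494, 3140]]·[α, β]ᵀ = [-680, -4150]ᵀ.
Δ = 92·3140 − 494² = 44844.
α = ((-680)·3140 − 494·(-4150))/44844 = -575/303; β = (92·(-4150) − 494·(-680))/44844 = -310/303.

α = -1.90, β = -1.02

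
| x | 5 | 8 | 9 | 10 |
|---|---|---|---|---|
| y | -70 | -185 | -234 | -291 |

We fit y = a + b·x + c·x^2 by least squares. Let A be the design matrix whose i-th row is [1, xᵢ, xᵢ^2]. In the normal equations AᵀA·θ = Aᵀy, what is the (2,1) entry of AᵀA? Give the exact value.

Row 2 ↔ basis x, column 1 ↔ basis 1, so (AᵀA)_{2,1} = Σᵢ x = (5)·(1) + (8)·(1) + (9)·(1) + (10)·(1) = 32.

32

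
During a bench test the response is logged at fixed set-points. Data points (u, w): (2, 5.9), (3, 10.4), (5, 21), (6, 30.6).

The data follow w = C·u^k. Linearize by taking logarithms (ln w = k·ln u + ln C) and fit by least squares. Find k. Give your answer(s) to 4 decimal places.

Let Y = ln w. Fitting Y = k·ln u + ln C by least squares:
XᵀX = [[7.4881, 5.1930]; [5.1930, 4]], rhs = [14.8326, 10.5823]ᵀ  (here Σln u = 5.1930, Σ(ln u)² = 7.4881, Σln w = 10.5823, Σln u·ln w = 14.8326).
Solving (det = 2.9856): k = 1.46610, ln C = 0.74222.

k = 1.4661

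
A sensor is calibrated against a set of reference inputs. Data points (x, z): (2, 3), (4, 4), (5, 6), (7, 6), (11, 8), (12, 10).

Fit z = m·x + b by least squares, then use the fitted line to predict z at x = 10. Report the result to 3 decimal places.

ẑ = 8.142

With design matrix A, AᵀA = [[359, 41]; [41, 6]] and Aᵀz = [302, 37]ᵀ.
Eliminating b: 6·(row 1) − 41·(row 2) gives 473·m = 6·302 − 41·37 = 295, so m = 295/473.
Then b = (37 − 41·(295/473))/6 = 901/473.
At x = 10: ẑ = (295/473)·(10) + (901/473)·(1) = 3851/473.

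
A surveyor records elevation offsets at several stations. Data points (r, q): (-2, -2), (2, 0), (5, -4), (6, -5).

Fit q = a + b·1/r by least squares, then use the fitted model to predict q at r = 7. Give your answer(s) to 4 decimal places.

q̂ = -2.7141

Normal-equation sums: Σ1 = 4, Σ1/r = 11/30, Σ1/r·1/r = 511/900.
Right-hand side: Σq = -11, Σ1/r·q = -19/30.
det = 4·(511/900) − (11/30)² = 641/300.
a = ((-11)·(511/900) − (11/30)·(-19/30))/(641/300) = -1804/641; b = (4·(-19/30) − (11/30)·(-11))/(641/300) = 450/641.
At r = 7: q̂ = (-1804/641)·(1) + (450/641)·(1/7) = -12178/4487.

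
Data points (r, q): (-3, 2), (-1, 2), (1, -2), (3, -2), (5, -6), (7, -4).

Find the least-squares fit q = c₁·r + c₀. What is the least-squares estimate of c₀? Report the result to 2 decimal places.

c₀ = -0.12

Forming MᵀM = [[94, 12]; [12, 6]] and Mᵀq = [-74, -10]ᵀ gives MᵀM·[c₁, c₀]ᵀ = Mᵀq.
Determinant 94·6 − 12² = 420.
c₁ = ((-74)·6 − 12·(-10))/420 = -27/35; c₀ = (94·(-10) − 12·(-74))/420 = -13/105.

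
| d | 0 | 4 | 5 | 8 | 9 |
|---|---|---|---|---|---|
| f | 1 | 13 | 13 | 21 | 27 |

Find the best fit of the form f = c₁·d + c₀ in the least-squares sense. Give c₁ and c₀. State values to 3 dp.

With design matrix M, MᵀM = [[186, 26]; [26, 5]] and Mᵀf = [528, 75]ᵀ.
det = 186·5 − 26² = 254.
c₁ = (528·5 − 26·75)/254 = 345/127; c₀ = (186·75 − 26·528)/254 = 111/127.

c₁ = 2.717, c₀ = 0.874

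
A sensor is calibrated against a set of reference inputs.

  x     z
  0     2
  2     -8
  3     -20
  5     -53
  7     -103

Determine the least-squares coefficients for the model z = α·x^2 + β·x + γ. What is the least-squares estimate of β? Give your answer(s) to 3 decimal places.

β = -1.270

Compute the Gram sums: Σx^2·x^2 = 3123, Σx^2·x = 503, Σx^2 = 87, Σx·x = 87, Σx = 17, Σ1 = 5.
Moment sums: Σx^2·z = -6584, Σx·z = -1062, Σz = -182.
So MᵀM·[α, β, γ]ᵀ = Mᵀz: [[3123, 503, 87]; [503, 87, 17]; [87, 17, 5]]·[α, β, γ]ᵀ = [-6584, -1062, -182]ᵀ.
Solving the 3×3 system (Gaussian elimination) gives α = -9939/5071, β = -6442/5071, γ = 10257/5071.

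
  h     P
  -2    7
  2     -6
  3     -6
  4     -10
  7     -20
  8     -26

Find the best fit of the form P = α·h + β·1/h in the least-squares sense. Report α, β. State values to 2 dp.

α = -3.02, β = 1.40

Normal-equation sums: Σh·h = 146, Σh·1/h = 6, Σ1/h·1/h = 20029/28224.
For AᵀP: Σh·P = -432, Σ1/h·P = -479/28.
Normal equations: [[146, 6]; [6, 20029/28224]]·[α, β]ᵀ = [-432, -479/28]ᵀ.
Δ = 146·(20029/28224) − 6² = 954085/14112.
α = ((-432)·(20029/28224) − 6·(-479/28))/(954085/14112) = -2877768/954085; β = (146·(-479/28) − 6·(-432))/(954085/14112) = 1331568/954085.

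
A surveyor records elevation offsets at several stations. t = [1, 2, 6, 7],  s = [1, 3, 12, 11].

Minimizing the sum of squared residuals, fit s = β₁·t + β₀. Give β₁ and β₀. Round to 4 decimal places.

β₁ = 1.8462, β₀ = -0.6346

Compute the Gram sums: Σt·t = 90, Σt = 16, Σ1 = 4.
Right-hand side: Σt·s = 156, Σs = 27.
So MᵀM·[β₁, β₀]ᵀ = Mᵀs: [[90, 16]; [16, 4]]·[β₁, β₀]ᵀ = [156, 27]ᵀ.
Eliminating β₀: 4·(row 1) − 16·(row 2) gives 104·β₁ = 4·156 − 16·27 = 192, so β₁ = 24/13.
Then β₀ = (27 − 16·(24/13))/4 = -33/52.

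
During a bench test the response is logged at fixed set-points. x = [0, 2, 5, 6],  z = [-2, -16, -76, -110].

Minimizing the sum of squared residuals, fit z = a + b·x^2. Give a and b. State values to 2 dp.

a = -2.86, b = -2.96

The normal system AᵀA·[a, b]ᵀ = Aᵀz is [[4, 65]; [65, 1937]]·[a, b]ᵀ = [-204, -5924]ᵀ.
Determinant 4·1937 − 65² = 3523.
a = ((-204)·1937 − 65·(-5924))/3523 = -776/271; b = (4·(-5924) − 65·(-204))/3523 = -10436/3523.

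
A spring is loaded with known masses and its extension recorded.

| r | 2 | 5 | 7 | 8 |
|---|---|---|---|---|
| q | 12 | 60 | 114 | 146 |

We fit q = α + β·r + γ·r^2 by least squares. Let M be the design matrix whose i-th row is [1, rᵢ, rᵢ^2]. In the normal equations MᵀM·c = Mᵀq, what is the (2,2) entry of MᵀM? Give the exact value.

Row 2 ↔ basis r, column 2 ↔ basis r, so (MᵀM)_{2,2} = Σᵢ (r)·(r) = (2)·(2) + (5)·(5) + (7)·(7) + (8)·(8) = 142.

142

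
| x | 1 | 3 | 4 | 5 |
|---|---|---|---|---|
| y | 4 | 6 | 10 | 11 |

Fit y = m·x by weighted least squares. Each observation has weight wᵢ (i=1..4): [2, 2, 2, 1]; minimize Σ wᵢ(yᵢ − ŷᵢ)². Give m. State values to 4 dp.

Compute the Gram sums: Σwᵢ·x·x = 77.
For MᵀWy: Σwᵢ·x·y = 179.
Normal equations: [[77]]·[m]ᵀ = [179]ᵀ.
Hence m = 179 / 77 ≈ 2.32468.

m = 2.3247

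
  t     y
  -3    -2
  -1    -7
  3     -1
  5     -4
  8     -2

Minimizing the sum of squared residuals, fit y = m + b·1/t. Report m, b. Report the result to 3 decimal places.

Entries of MᵀM: Σ1 = 5, Σ1/t = -27/40, Σ1/t·1/t = 18401/14400.
Right-hand side: Σy = -16, Σ1/t·y = 377/60.
So MᵀM·[m, b]ᵀ = Mᵀy: [[5, -27/40]; [-27/40, 18401/14400]]·[m, b]ᵀ = [-16, 377/60]ᵀ.
Eliminating b: (18401/14400)·(row 1) − (-27/40)·(row 2) gives (21361/3600)·m = (18401/14400)·(-16) − (-27/40)·(377/60) = -116671/7200, so m = -116671/42722.
Then b = ((377/60) − (-27/40)·(-116671/42722))/(18401/14400) = 74220/21361.

m = -2.731, b = 3.475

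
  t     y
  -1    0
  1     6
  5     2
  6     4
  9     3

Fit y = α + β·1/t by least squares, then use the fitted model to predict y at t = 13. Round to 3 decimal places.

ŷ = 2.945

Forming MᵀM = [[5, 43/90]; [43/90, 16849/8100]] and Mᵀy = [15, 37/5]ᵀ gives MᵀM·[α, β]ᵀ = Mᵀy.
Eliminating β: (16849/8100)·(row 1) − (43/90)·(row 2) gives (20599/2025)·α = (16849/8100)·15 − (43/90)·(37/5) = 74699/2700, so α = 224097/82396.
Then β = ((37/5) − (43/90)·(224097/82396))/(16849/8100) = 120825/41198.
At t = 13: ŷ = (224097/82396)·(1) + (120825/41198)·(1/13) = 3154911/1071148.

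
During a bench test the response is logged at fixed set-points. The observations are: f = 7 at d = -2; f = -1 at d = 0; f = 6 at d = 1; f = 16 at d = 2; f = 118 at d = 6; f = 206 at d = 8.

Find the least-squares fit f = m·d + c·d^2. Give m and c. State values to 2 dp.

m = 2.21, c = 2.93

From the data, Σd·d = 109, Σd·d^2 = 729, Σd^2·d^2 = 5425.
Right-hand side: Σd·f = 2380, Σd^2·f = 17530.
MᵀM·[m, c]ᵀ = Mᵀf becomes [[109, 729]; [729, 5425]]·[m, c]ᵀ = [2380, 17530]ᵀ.
Δ = 109·5425 − 729² = 59884.
m = (2380·5425 − 729·17530)/59884 = 66065/29942; c = (109·17530 − 729·2380)/59884 = 87875/29942.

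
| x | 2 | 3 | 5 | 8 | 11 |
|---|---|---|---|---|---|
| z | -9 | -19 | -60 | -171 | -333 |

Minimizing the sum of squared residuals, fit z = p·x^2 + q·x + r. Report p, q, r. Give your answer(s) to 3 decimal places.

Forming MᵀM = [[19459, 2003, 223]; [2003, 223, 29]; [223, 29, 5]] and Mᵀz = [-52944, -5406, -592]ᵀ gives MᵀM·[p, q, r]ᵀ = Mᵀz.
Solving the 3×3 system (Gaussian elimination) gives p = -7614/2471, q = 9655/2471, r = -1283/353.

p = -3.081, q = 3.907, r = -3.635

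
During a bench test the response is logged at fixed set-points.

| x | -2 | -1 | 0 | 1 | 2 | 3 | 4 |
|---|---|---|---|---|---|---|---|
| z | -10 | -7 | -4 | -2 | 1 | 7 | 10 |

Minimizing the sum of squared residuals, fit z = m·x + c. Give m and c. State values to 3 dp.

m = 3.321, c = -4.036

Forming AᵀA = [[35, 7]; [7, 7]] and Aᵀz = [88, -5]ᵀ gives AᵀA·[m, c]ᵀ = Aᵀz.
Eliminating c: 7·(row 1) − 7·(row 2) gives 196·m = 7·88 − 7·(-5) = 651, so m = 93/28.
Then c = ((-5) − 7·(93/28))/7 = -113/28.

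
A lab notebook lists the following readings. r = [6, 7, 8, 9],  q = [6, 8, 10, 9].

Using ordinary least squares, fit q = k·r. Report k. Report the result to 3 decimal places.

Entries of AᵀA: Σr·r = 230.
For Aᵀq: Σr·q = 253.
k = 253/230 = 1.1.

k = 1.100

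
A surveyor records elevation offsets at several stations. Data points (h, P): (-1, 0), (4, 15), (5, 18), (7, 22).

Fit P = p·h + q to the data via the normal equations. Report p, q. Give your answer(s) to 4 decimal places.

p = 2.8129, q = 3.2014

From the data, Σh·h = 91, Σh = 15, Σ1 = 4.
Moment sums: Σh·P = 304, ΣP = 55.
So AᵀA·[p, q]ᵀ = AᵀP: [[91, 15]; [15, 4]]·[p, q]ᵀ = [304, 55]ᵀ.
Δ = 91·4 − 15² = 139.
p = (304·4 − 15·55)/139 = 391/139; q = (91·55 − 15·304)/139 = 445/139.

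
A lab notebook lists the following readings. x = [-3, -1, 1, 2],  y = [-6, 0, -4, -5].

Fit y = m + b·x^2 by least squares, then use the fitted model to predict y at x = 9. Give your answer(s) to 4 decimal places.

ŷ = -43.0526

Compute the Gram sums: Σ1 = 4, Σx^2 = 15, Σx^2·x^2 = 99.
Moment sums: Σy = -15, Σx^2·y = -78.
Δ = 4·99 − 15² = 171.
m = ((-15)·99 − 15·(-78))/171 = -35/19; b = (4·(-78) − 15·(-15))/171 = -29/57.
At x = 9: ŷ = (-35/19)·(1) + (-29/57)·(81) = -818/19.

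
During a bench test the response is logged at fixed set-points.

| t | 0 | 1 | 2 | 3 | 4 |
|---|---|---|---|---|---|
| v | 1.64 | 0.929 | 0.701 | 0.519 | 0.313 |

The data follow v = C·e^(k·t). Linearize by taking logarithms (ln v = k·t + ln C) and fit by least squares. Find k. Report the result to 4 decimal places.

k = -0.3895

Taking logs, ln v = k·t + ln C, so regress ln v on t.
Sums: Σt = 10.0000, Σ(t)² = 30.0000, Σln v = -1.7516, Σt·ln v = -7.3979.
Normal system: [[30.0000, 10.0000]; [10.0000, 5]]·[k, ln C]ᵀ = [-7.3979, -1.7516]ᵀ.
Δ = 30.0000·5 − (10.0000)² = 50.0000; k = (-7.3979·5 − 10.0000·-1.7516)/50.0000 = -0.38947, ln C = (30.0000·-1.7516 − 10.0000·-7.3979)/50.0000 = 0.42862.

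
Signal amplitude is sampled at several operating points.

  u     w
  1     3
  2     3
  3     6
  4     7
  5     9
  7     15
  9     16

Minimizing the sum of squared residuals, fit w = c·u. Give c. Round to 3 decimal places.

Compute the Gram sums: Σu·u = 185.
Moment sums: Σu·w = 349.
Normal equations: [[185]]·[c]ᵀ = [349]ᵀ.
Hence c = 349 / 185 ≈ 1.88649.

c = 1.886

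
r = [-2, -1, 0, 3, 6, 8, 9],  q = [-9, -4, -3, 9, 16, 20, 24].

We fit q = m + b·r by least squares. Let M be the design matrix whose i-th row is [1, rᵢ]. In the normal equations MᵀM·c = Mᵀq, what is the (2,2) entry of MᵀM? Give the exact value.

Row 2 ↔ basis r, column 2 ↔ basis r, so (MᵀM)_{2,2} = Σᵢ (r)·(r) = (-2)·(-2) + (-1)·(-1) + (0)·(0) + (3)·(3) + (6)·(6) + (8)·(8) + (9)·(9) = 195.

195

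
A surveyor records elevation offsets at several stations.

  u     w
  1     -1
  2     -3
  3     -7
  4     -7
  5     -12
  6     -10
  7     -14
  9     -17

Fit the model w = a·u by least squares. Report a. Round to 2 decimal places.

a = -1.93

Sums needed: Σu·u = 221.
And Σu·w = -427.
So AᵀA·[a]ᵀ = Aᵀw: [[221]]·[a]ᵀ = [-427]ᵀ.
Hence a = -427 / 221 ≈ -1.93213.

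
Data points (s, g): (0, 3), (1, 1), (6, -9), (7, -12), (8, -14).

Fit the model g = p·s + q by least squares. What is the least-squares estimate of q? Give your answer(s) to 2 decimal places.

Compute the Gram sums: Σs·s = 150, Σs = 22, Σ1 = 5.
Right-hand side: Σs·g = -249, Σg = -31.
Normal equations: [[150, 22]; [22, 5]]·[p, q]ᵀ = [-249, -31]ᵀ.
Determinant 150·5 − 22² = 266.
p = ((-249)·5 − 22·(-31))/266 = -563/266; q = (150·(-31) − 22·(-249))/266 = 414/133.

q = 3.11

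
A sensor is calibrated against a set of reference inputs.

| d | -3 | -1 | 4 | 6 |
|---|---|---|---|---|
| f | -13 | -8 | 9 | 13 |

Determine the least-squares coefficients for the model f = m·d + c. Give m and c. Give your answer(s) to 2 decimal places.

m = 3.01, c = -4.26

Setting ∂/∂m … = 0 gives: 62·m + 6·c = 161;  6·m + 4·c = 1.
Δ = 62·4 − 6² = 212.
m = (161·4 − 6·1)/212 = 319/106; c = (62·1 − 6·161)/212 = -226/53.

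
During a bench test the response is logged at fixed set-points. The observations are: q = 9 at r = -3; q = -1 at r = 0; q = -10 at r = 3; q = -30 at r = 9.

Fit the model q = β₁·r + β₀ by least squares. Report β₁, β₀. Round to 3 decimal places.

β₁ = -3.238, β₀ = -0.714

Normal-equation sums: Σr·r = 99, Σr = 9, Σ1 = 4.
And Σr·q = -327, Σq = -32.
Normal equations: [[99, 9]; [9, 4]]·[β₁, β₀]ᵀ = [-327, -32]ᵀ.
Eliminating β₀: 4·(row 1) − 9·(row 2) gives 315·β₁ = 4·(-327) − 9·(-32) = -1020, so β₁ = -68/21.
Then β₀ = ((-32) − 9·(-68/21))/4 = -5/7.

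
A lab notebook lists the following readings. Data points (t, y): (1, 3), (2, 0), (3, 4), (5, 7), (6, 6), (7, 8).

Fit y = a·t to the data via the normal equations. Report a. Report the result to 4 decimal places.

The normal system XᵀX·[a]ᵀ = Xᵀy is [[124]]·[a]ᵀ = [142]ᵀ.
Hence a = 142 / 124 ≈ 1.14516.

a = 1.1452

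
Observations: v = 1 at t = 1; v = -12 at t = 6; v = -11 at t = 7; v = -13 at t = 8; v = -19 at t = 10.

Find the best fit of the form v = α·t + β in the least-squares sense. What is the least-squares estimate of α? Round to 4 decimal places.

α = -2.1327

XᵀX·[α, β]ᵀ = Xᵀv reads: 250·α + 32·β = -442;  32·α + 5·β = -54.
(Σt·t = 250, Σt = 32, Σ1 = 5, Σt·v = -442, Σv = -54.)
Eliminating β: 5·(row 1) − 32·(row 2) gives 226·α = 5·(-442) − 32·(-54) = -482, so α = -241/113.
Then β = ((-54) − 32·(-241/113))/5 = 322/113.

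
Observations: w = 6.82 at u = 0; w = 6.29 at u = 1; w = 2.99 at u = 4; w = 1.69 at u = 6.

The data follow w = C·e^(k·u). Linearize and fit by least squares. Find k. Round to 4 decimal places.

k = -0.2384

Linearized form: ln w = k·u + ln C. From the 4 transformed points,
Over the data: Σu = 11.0000, Σ(u)² = 53.0000, Σln w = 5.3788, Σu·ln w = 9.3684.
Normal system: [[53.0000, 11.0000]; [11.0000, 4]]·[k, ln C]ᵀ = [9.3684, 5.3788]ᵀ.
Solving (det = 91.0000): k = -0.23839, ln C = 2.00027.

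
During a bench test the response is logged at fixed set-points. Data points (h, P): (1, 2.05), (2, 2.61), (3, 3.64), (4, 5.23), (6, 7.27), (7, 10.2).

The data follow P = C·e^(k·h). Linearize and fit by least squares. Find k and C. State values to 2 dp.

k = 0.26, C = 1.62

Let Y = ln P. Fitting Y = k·h + ln C by least squares:
Σh = 23.0000, Σ(h)² = 115.0000, Σln P = 8.9297, Σh·ln P = 41.2894.
Equations: 115.0000·k + 23.0000·ln C = 41.2894;  23.0000·k + 6·ln C = 8.9297.
Δ = 115.0000·6 − (23.0000)² = 161.0000; k = (41.2894·6 − 23.0000·8.9297)/161.0000 = 0.26306, ln C = (115.0000·8.9297 − 23.0000·41.2894)/161.0000 = 0.47989, so C = exp(0.47989) = 1.61590.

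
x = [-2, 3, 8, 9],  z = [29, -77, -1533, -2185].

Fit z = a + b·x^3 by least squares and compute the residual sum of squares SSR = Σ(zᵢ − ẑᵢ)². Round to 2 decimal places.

From the data, Σ1 = 4, Σx^3 = 1260, Σx^3·x^3 = 794378.
Moment sums: Σz = -3766, Σx^3·z = -2380072.
So MᵀM·[a, b]ᵀ = Mᵀz: [[4, 1260]; [1260, 794378]]·[a, b]ᵀ = [-3766, -2380072]ᵀ.
Determinant 4·794378 − 1260² = 1589912.
a = ((-3766)·794378 − 1260·(-2380072))/1589912 = 1815793/397478; b = (4·(-2380072) − 1260·(-3766))/1589912 = -596891/198739.
Residuals: 160813/397478, -189485/397478, 66817/397478, -38145/397478; SSR = 85143/198739.

SSR = 0.43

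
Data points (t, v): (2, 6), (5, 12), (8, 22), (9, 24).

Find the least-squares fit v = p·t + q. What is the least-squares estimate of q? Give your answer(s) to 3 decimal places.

Sums needed: Σt·t = 174, Σt = 24, Σ1 = 4.
Right-hand side: Σt·v = 464, Σv = 64.
MᵀM·[p, q]ᵀ = Mᵀv becomes [[174, 24]; [24, 4]]·[p, q]ᵀ = [464, 64]ᵀ.
Eliminating q: 4·(row 1) − 24·(row 2) gives 120·p = 4·464 − 24·64 = 320, so p = 8/3.
Then q = (64 − 24·(8/3))/4 = 0.

q = 0.000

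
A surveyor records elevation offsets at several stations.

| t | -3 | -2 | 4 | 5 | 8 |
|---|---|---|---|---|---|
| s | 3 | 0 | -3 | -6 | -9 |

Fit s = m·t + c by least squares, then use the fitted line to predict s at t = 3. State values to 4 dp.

ŝ = -3.5852

Forming AᵀA = [[118, 12]; [12, 5]] and Aᵀs = [-123, -15]ᵀ gives AᵀA·[m, c]ᵀ = Aᵀs.
Eliminating c: 5·(row 1) − 12·(row 2) gives 446·m = 5·(-123) − 12·(-15) = -435, so m = -435/446.
Then c = ((-15) − 12·(-435/446))/5 = -147/223.
At t = 3: ŝ = (-435/446)·(3) + (-147/223)·(1) = -1599/446.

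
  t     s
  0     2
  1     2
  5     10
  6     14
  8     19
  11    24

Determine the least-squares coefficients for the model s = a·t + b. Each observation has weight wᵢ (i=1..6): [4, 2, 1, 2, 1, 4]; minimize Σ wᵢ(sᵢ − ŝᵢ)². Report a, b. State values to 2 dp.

a = 2.07, b = 1.30

Sums needed: Σwᵢ·t·t = 647, Σwᵢ·t = 71, Σwᵢ·1 = 14.
Moment sums: Σwᵢ·t·s = 1430, Σwᵢ·s = 165.
So AᵀWA·[a, b]ᵀ = AᵀWs: [[647, 71]; [71, 14]]·[a, b]ᵀ = [1430, 165]ᵀ.
Eliminating b: 14·(row 1) − 71·(row 2) gives 4017·a = 14·1430 − 71·165 = 8305, so a = 8305/4017.
Then b = (165 − 71·(8305/4017))/14 = 5225/4017.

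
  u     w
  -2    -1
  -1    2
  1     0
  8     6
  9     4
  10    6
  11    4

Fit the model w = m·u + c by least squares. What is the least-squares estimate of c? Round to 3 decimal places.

Forming XᵀX = [[372, 36]; [36, 7]] and Xᵀw = [188, 21]ᵀ gives XᵀX·[m, c]ᵀ = Xᵀw.
Determinant 372·7 − 36² = 1308.
m = (188·7 − 36·21)/1308 = 140/327; c = (372·21 − 36·188)/1308 = 87/109.

c = 0.798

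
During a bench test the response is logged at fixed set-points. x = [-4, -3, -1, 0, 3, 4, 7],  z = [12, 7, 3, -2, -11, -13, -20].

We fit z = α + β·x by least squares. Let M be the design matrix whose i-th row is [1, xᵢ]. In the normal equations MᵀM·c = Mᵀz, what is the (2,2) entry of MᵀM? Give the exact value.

Row 2 ↔ basis x, column 2 ↔ basis x, so (MᵀM)_{2,2} = Σᵢ (x)·(x) = (-4)·(-4) + (-3)·(-3) + (-1)·(-1) + (0)·(0) + (3)·(3) + (4)·(4) + (7)·(7) = 100.

100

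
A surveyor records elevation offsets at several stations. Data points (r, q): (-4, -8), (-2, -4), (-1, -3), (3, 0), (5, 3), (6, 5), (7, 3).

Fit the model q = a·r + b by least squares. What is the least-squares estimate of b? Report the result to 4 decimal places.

From the data, Σr·r = 140, Σr = 14, Σ1 = 7.
And Σr·q = 109, Σq = -4.
So MᵀM·[a, b]ᵀ = Mᵀq: [[140, 14]; [14, 7]]·[a, b]ᵀ = [109, -4]ᵀ.
det = 140·7 − 14² = 784.
a = (109·7 − 14·(-4))/784 = 117/112; b = (140·(-4) − 14·109)/784 = -149/56.

b = -2.6607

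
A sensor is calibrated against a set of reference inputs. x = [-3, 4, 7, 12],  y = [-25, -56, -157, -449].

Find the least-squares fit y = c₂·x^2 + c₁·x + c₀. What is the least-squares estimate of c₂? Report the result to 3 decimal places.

c₂ = -2.993

The normal system AᵀA·[c₂, c₁, c₀]ᵀ = Aᵀy is [[23474, 2108, 218]; [2108, 218, 20]; [218, 20, 4]]·[c₂, c₁, c₀]ᵀ = [-73470, -6636, -687]ᵀ.
Row-reducing yields c₂ = -22061/7370, c₁ = -4802/3685, c₀ = -15453/7370.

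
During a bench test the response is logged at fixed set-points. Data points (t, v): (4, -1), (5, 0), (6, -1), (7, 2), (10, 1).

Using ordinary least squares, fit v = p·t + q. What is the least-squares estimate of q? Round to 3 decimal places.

q = -2.094

Compute the Gram sums: Σt·t = 226, Σt = 32, Σ1 = 5.
Moment sums: Σt·v = 14, Σv = 1.
Normal equations: [[226, 32]; [32, 5]]·[p, q]ᵀ = [14, 1]ᵀ.
Eliminating q: 5·(row 1) − 32·(row 2) gives 106·p = 5·14 − 32·1 = 38, so p = 19/53.
Then q = (1 − 32·(19/53))/5 = -111/53.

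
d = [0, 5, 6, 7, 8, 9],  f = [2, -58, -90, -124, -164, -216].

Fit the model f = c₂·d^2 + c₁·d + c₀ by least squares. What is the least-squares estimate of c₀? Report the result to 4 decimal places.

c₀ = 1.9156

Entries of XᵀX: Σd^2·d^2 = 14979, Σd^2·d = 1925, Σd^2 = 255, Σd·d = 255, Σd = 35, Σ1 = 6.
For Xᵀf: Σd^2·f = -38758, Σd·f = -4954, Σf = -650.
XᵀX·[c₂, c₁, c₀]ᵀ = Xᵀf becomes [[14979, 1925, 255]; [1925, 255, 35]; [255, 35, 6]]·[c₂, c₁, c₀]ᵀ = [-38758, -4954, -650]ᵀ.
Inverting the 3×3 Gram matrix, [c₂, c₁, c₀]ᵀ = [-8611/2868, 14221/4780, 2747/1434]ᵀ.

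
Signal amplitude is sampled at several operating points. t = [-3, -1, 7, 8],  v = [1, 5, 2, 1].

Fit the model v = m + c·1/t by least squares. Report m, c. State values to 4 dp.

Compute the Gram sums: Σ1 = 4, Σ1/t = -179/168, Σ1/t·1/t = 32377/28224.
For Xᵀv: Σv = 9, Σ1/t·v = -827/168.
XᵀX·[m, c]ᵀ = Xᵀv becomes [[4, -179/168]; [-179/168, 32377/28224]]·[m, c]ᵀ = [9, -827/168]ᵀ.
Determinant 4·(32377/28224) − (-179/168)² = 32489/9408.
m = (9·(32377/28224) − (-179/168)·(-827/168))/(32489/9408) = 143360/97467; c = (4·(-827/168) − (-179/168)·9)/(32489/9408) = -95032/32489.

m = 1.4709, c = -2.9251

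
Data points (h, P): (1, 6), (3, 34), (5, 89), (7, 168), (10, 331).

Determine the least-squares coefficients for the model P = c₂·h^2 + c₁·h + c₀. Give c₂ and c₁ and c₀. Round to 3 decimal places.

c₂ = 3.071, c₁ = 2.413, c₀ = 0.055

Normal-equation sums: Σh^2·h^2 = 13108, Σh^2·h = 1496, Σh^2 = 184, Σh·h = 184, Σh = 26, Σ1 = 5.
And Σh^2·P = 43869, Σh·P = 5039, ΣP = 628.
So AᵀA·[c₂, c₁, c₀]ᵀ = AᵀP: [[13108, 1496, 184]; [1496, 184, 26]; [184, 26, 5]]·[c₂, c₁, c₀]ᵀ = [43869, 5039, 628]ᵀ.
Solving the 3×3 system (Gaussian elimination) gives c₂ = 71003/23124, c₁ = 55805/23124, c₀ = 213/3854.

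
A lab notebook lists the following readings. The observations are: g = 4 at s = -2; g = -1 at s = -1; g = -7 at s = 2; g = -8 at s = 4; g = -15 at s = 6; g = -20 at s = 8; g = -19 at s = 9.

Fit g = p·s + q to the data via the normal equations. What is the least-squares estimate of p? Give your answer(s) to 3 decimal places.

The normal system XᵀX·[p, q]ᵀ = Xᵀg is [[206, 26]; [26, 7]]·[p, q]ᵀ = [-474, -66]ᵀ.
Eliminating q: 7·(row 1) − 26·(row 2) gives 766·p = 7·(-474) − 26·(-66) = -1602, so p = -801/383.
Then q = ((-66) − 26·(-801/383))/7 = -636/383.

p = -2.091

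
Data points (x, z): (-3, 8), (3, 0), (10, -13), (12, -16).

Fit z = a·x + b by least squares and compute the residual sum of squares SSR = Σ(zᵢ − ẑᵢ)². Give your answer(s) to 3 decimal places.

SSR = 1.940

The normal equations are: 262·a + 22·b = -346;  22·a + 4·b = -21.
(Σx·x = 262, Σx = 22, Σ1 = 4, Σx·z = -346, Σz = -21.)
Δ = 262·4 − 22² = 564.
a = ((-346)·4 − 22·(-21))/564 = -461/282; b = (262·(-21) − 22·(-346))/564 = 1055/282.
Residuals: -91/141, 164/141, -37/94, -35/282; SSR = 547/282.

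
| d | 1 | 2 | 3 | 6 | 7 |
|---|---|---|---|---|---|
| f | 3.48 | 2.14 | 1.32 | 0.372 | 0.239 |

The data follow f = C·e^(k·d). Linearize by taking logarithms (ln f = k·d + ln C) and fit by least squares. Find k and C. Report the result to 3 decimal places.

Linearized form: ln f = k·d + ln C. From the 5 transformed points,
Sums: Σd = 19.0000, Σ(d)² = 99.0000, Σln f = -0.1347, Σd·ln f = -12.3507.
Normal system: [[99.0000, 19.0000]; [19.0000, 5]]·[k, ln C]ᵀ = [-12.3507, -0.1347]ᵀ.
Solving (det = 134.0000): k = -0.44175, ln C = 1.65171, so C = exp(1.65171) = 5.21589.

k = -0.442, C = 5.216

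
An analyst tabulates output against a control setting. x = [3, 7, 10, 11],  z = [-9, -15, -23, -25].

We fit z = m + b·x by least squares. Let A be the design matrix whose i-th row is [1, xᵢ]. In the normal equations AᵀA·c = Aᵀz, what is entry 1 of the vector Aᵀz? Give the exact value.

-72

Entry 1 ↔ basis 1, so (Aᵀz)_{1} = Σᵢ zᵢ = (1)·(-9) + (1)·(-15) + (1)·(-23) + (1)·(-25) = -72.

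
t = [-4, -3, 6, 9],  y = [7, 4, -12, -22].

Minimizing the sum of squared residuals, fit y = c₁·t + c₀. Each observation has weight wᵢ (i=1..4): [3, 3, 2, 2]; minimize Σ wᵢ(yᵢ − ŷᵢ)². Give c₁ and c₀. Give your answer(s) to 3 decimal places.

Normal-equation sums: Σwᵢ·t·t = 309, Σwᵢ·t = 9, Σwᵢ·1 = 10.
Moment sums: Σwᵢ·t·y = -660, Σwᵢ·y = -35.
Eliminating c₀: 10·(row 1) − 9·(row 2) gives 3009·c₁ = 10·(-660) − 9·(-35) = -6285, so c₁ = -2095/1003.
Then c₀ = ((-35) − 9·(-2095/1003))/10 = -1625/1003.

c₁ = -2.089, c₀ = -1.620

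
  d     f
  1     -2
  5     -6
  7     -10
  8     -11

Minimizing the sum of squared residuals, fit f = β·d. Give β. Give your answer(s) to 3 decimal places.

Sums needed: Σd·d = 139.
Right-hand side: Σd·f = -190.
So XᵀX·[β]ᵀ = Xᵀf: [[139]]·[β]ᵀ = [-190]ᵀ.
Hence β = -190 / 139 ≈ -1.36691.

β = -1.367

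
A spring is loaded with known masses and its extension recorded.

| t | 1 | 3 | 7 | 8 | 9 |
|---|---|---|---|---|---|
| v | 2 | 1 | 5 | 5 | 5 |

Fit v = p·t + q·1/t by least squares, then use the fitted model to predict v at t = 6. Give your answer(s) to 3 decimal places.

v̂ = 3.698

Entries of AᵀA: Σt·t = 204, Σt·1/t = 5, Σ1/t·1/t = 294529/254016.
And Σt·v = 125, Σ1/t·v = 2131/504.
Normal equations: [[204, 5]; [5, 294529/254016]]·[p, q]ᵀ = [125, 2131/504]ᵀ.
det = 204·(294529/254016) − 5² = 4477793/21168.
p = (125·(294529/254016) − 5·(2131/504))/(4477793/21168) = 31446005/53733516; q = (204·(2131/504) − 5·125)/(4477793/21168) = 5028408/4477793.
At t = 6: v̂ = (31446005/53733516)·(6) + (5028408/4477793)·(1/6) = 33122141/8955586.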